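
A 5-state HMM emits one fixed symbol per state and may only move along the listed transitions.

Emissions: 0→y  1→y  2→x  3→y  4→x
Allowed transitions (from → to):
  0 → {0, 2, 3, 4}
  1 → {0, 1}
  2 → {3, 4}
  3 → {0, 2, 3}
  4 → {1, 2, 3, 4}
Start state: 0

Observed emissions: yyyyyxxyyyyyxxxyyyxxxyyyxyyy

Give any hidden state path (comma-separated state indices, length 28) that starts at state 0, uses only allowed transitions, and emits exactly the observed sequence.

  pos 0: y in {0,1,3}, choose 0; start
  pos 1: y in {0,1,3}, choose 0; 0->0 ok
  pos 2: y in {0,1,3}, choose 3; 0->3 ok
  pos 3: y in {0,1,3}, choose 3; 3->3 ok
  pos 4: y in {0,1,3}, choose 0; 3->0 ok
  pos 5: x in {2,4}, choose 2; 0->2 ok
  pos 6: x in {2,4}, choose 4; 2->4 ok
  pos 7: y in {0,1,3}, choose 1; 4->1 ok
  pos 8: y in {0,1,3}, choose 1; 1->1 ok
  pos 9: y in {0,1,3}, choose 1; 1->1 ok
  pos 10: y in {0,1,3}, choose 0; 1->0 ok
  pos 11: y in {0,1,3}, choose 0; 0->0 ok
  pos 12: x in {2,4}, choose 4; 0->4 ok
  pos 13: x in {2,4}, choose 4; 4->4 ok
  pos 14: x in {2,4}, choose 4; 4->4 ok
  pos 15: y in {0,1,3}, choose 1; 4->1 ok
  pos 16: y in {0,1,3}, choose 0; 1->0 ok
  pos 17: y in {0,1,3}, choose 0; 0->0 ok
  pos 18: x in {2,4}, choose 4; 0->4 ok
  pos 19: x in {2,4}, choose 4; 4->4 ok
  pos 20: x in {2,4}, choose 4; 4->4 ok
  pos 21: y in {0,1,3}, choose 1; 4->1 ok
  pos 22: y in {0,1,3}, choose 1; 1->1 ok
  pos 23: y in {0,1,3}, choose 0; 1->0 ok
  pos 24: x in {2,4}, choose 2; 0->2 ok
  pos 25: y in {0,1,3}, choose 3; 2->3 ok
  pos 26: y in {0,1,3}, choose 3; 3->3 ok
  pos 27: y in {0,1,3}, choose 0; 3->0 ok

0,0,3,3,0,2,4,1,1,1,0,0,4,4,4,1,0,0,4,4,4,1,1,0,2,3,3,0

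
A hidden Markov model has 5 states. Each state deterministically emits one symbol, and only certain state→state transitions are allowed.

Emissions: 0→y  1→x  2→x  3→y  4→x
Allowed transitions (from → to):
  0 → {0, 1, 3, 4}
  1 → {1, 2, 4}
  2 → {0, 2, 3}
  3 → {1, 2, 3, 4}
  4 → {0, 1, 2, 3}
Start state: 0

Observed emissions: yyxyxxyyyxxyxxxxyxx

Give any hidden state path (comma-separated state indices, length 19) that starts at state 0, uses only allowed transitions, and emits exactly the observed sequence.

0,3,4,3,2,2,3,3,3,1,2,0,1,2,2,2,3,1,1

  t0 'y' -> {0,3}, take 0 (start)
  t1 'y' -> {0,3}, take 3 (0->3 ok)
  t2 'x' -> {1,2,4}, take 4 (3->4 ok)
  t3 'y' -> {0,3}, take 3 (4->3 ok)
  t4 'x' -> {1,2,4}, take 2 (3->2 ok)
  t5 'x' -> {1,2,4}, take 2 (2->2 ok)
  t6 'y' -> {0,3}, take 3 (2->3 ok)
  t7 'y' -> {0,3}, take 3 (3->3 ok)
  t8 'y' -> {0,3}, take 3 (3->3 ok)
  t9 'x' -> {1,2,4}, take 1 (3->1 ok)
  t10 'x' -> {1,2,4}, take 2 (1->2 ok)
  t11 'y' -> {0,3}, take 0 (2->0 ok)
  t12 'x' -> {1,2,4}, take 1 (0->1 ok)
  t13 'x' -> {1,2,4}, take 2 (1->2 ok)
  t14 'x' -> {1,2,4}, take 2 (2->2 ok)
  t15 'x' -> {1,2,4}, take 2 (2->2 ok)
  t16 'y' -> {0,3}, take 3 (2->3 ok)
  t17 'x' -> {1,2,4}, take 1 (3->1 ok)
  t18 'x' -> {1,2,4}, take 1 (1->1 ok)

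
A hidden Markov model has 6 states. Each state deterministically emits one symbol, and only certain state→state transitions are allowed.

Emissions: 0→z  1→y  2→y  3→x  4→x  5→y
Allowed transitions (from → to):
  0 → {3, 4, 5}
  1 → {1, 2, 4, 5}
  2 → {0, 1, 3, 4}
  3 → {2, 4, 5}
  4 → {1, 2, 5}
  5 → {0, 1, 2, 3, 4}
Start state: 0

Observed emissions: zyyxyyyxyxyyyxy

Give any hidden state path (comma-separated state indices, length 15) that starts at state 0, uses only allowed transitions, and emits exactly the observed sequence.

  t0 'z' -> {0}, take 0 (start)
  t1 'y' -> {1,2,5}, take 5 (0->5 ok)
  t2 'y' -> {1,2,5}, take 1 (5->1 ok)
  t3 'x' -> {3,4}, take 4 (1->4 ok)
  t4 'y' -> {1,2,5}, take 1 (4->1 ok)
  t5 'y' -> {1,2,5}, take 1 (1->1 ok)
  t6 'y' -> {1,2,5}, take 1 (1->1 ok)
  t7 'x' -> {3,4}, take 4 (1->4 ok)
  t8 'y' -> {1,2,5}, take 1 (4->1 ok)
  t9 'x' -> {3,4}, take 4 (1->4 ok)
  t10 'y' -> {1,2,5}, take 1 (4->1 ok)
  t11 'y' -> {1,2,5}, take 5 (1->5 ok)
  t12 'y' -> {1,2,5}, take 2 (5->2 ok)
  t13 'x' -> {3,4}, take 3 (2->3 ok)
  t14 'y' -> {1,2,5}, take 2 (3->2 ok)

0,5,1,4,1,1,1,4,1,4,1,5,2,3,2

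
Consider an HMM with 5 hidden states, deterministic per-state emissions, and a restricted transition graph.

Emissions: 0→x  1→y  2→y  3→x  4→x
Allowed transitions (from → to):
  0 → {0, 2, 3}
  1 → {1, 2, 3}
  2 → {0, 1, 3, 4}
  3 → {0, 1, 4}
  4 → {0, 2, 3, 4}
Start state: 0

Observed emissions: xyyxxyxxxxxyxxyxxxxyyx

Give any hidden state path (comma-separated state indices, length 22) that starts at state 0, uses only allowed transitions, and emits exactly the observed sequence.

0,2,1,3,0,2,4,3,4,0,0,2,3,4,2,4,0,3,4,2,1,3

  [0] x  {0,3,4}  => 0  start
  [1] y  {1,2}  => 2  0->2 ok
  [2] y  {1,2}  => 1  2->1 ok
  [3] x  {0,3,4}  => 3  1->3 ok
  [4] x  {0,3,4}  => 0  3->0 ok
  [5] y  {1,2}  => 2  0->2 ok
  [6] x  {0,3,4}  => 4  2->4 ok
  [7] x  {0,3,4}  => 3  4->3 ok
  [8] x  {0,3,4}  => 4  3->4 ok
  [9] x  {0,3,4}  => 0  4->0 ok
  [10] x  {0,3,4}  => 0  0->0 ok
  [11] y  {1,2}  => 2  0->2 ok
  [12] x  {0,3,4}  => 3  2->3 ok
  [13] x  {0,3,4}  => 4  3->4 ok
  [14] y  {1,2}  => 2  4->2 ok
  [15] x  {0,3,4}  => 4  2->4 ok
  [16] x  {0,3,4}  => 0  4->0 ok
  [17] x  {0,3,4}  => 3  0->3 ok
  [18] x  {0,3,4}  => 4  3->4 ok
  [19] y  {1,2}  => 2  4->2 ok
  [20] y  {1,2}  => 1  2->1 ok
  [21] x  {0,3,4}  => 3  1->3 ok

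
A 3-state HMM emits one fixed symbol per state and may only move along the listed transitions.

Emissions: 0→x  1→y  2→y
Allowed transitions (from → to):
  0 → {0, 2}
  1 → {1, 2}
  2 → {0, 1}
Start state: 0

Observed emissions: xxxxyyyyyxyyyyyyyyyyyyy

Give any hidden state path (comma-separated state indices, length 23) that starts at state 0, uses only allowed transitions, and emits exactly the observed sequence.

  0: obs=x cand={0} pick 0 [start]
  1: obs=x cand={0} pick 0 [0->0 ok]
  2: obs=x cand={0} pick 0 [0->0 ok]
  3: obs=x cand={0} pick 0 [0->0 ok]
  4: obs=y cand={1,2} pick 2 [0->2 ok]
  5: obs=y cand={1,2} pick 1 [2->1 ok]
  6: obs=y cand={1,2} pick 2 [1->2 ok]
  7: obs=y cand={1,2} pick 1 [2->1 ok]
  8: obs=y cand={1,2} pick 2 [1->2 ok]
  9: obs=x cand={0} pick 0 [2->0 ok]
  10: obs=y cand={1,2} pick 2 [0->2 ok]
  11: obs=y cand={1,2} pick 1 [2->1 ok]
  12: obs=y cand={1,2} pick 1 [1->1 ok]
  13: obs=y cand={1,2} pick 1 [1->1 ok]
  14: obs=y cand={1,2} pick 1 [1->1 ok]
  15: obs=y cand={1,2} pick 1 [1->1 ok]
  16: obs=y cand={1,2} pick 1 [1->1 ok]
  17: obs=y cand={1,2} pick 2 [1->2 ok]
  18: obs=y cand={1,2} pick 1 [2->1 ok]
  19: obs=y cand={1,2} pick 2 [1->2 ok]
  20: obs=y cand={1,2} pick 1 [2->1 ok]
  21: obs=y cand={1,2} pick 1 [1->1 ok]
  22: obs=y cand={1,2} pick 2 [1->2 ok]

0,0,0,0,2,1,2,1,2,0,2,1,1,1,1,1,1,2,1,2,1,1,2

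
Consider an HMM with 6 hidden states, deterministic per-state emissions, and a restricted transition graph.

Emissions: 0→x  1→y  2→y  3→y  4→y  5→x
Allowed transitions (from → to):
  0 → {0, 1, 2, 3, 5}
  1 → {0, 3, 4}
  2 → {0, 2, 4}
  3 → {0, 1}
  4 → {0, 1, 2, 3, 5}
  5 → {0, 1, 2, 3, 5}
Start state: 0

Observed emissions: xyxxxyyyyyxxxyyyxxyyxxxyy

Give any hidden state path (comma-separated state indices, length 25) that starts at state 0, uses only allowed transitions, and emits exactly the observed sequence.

  [0] x  {0,5}  => 0  start
  [1] y  {1,2,3,4}  => 1  0->1 ok
  [2] x  {0,5}  => 0  1->0 ok
  [3] x  {0,5}  => 0  0->0 ok
  [4] x  {0,5}  => 0  0->0 ok
  [5] y  {1,2,3,4}  => 3  0->3 ok
  [6] y  {1,2,3,4}  => 1  3->1 ok
  [7] y  {1,2,3,4}  => 4  1->4 ok
  [8] y  {1,2,3,4}  => 2  4->2 ok
  [9] y  {1,2,3,4}  => 2  2->2 ok
  [10] x  {0,5}  => 0  2->0 ok
  [11] x  {0,5}  => 5  0->5 ok
  [12] x  {0,5}  => 5  5->5 ok
  [13] y  {1,2,3,4}  => 2  5->2 ok
  [14] y  {1,2,3,4}  => 2  2->2 ok
  [15] y  {1,2,3,4}  => 2  2->2 ok
  [16] x  {0,5}  => 0  2->0 ok
  [17] x  {0,5}  => 0  0->0 ok
  [18] y  {1,2,3,4}  => 3  0->3 ok
  [19] y  {1,2,3,4}  => 1  3->1 ok
  [20] x  {0,5}  => 0  1->0 ok
  [21] x  {0,5}  => 0  0->0 ok
  [22] x  {0,5}  => 0  0->0 ok
  [23] y  {1,2,3,4}  => 1  0->1 ok
  [24] y  {1,2,3,4}  => 4  1->4 ok

0,1,0,0,0,3,1,4,2,2,0,5,5,2,2,2,0,0,3,1,0,0,0,1,4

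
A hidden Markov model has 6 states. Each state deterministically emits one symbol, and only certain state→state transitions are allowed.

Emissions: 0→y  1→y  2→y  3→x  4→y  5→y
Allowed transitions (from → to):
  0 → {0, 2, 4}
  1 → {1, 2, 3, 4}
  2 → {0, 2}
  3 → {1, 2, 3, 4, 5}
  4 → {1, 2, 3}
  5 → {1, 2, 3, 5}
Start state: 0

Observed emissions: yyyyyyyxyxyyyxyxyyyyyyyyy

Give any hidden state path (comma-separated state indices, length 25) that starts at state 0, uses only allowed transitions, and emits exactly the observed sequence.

  t0 'y' -> {0,1,2,4,5}, take 0 (start)
  t1 'y' -> {0,1,2,4,5}, take 0 (0->0 ok)
  t2 'y' -> {0,1,2,4,5}, take 0 (0->0 ok)
  t3 'y' -> {0,1,2,4,5}, take 2 (0->2 ok)
  t4 'y' -> {0,1,2,4,5}, take 2 (2->2 ok)
  t5 'y' -> {0,1,2,4,5}, take 0 (2->0 ok)
  t6 'y' -> {0,1,2,4,5}, take 4 (0->4 ok)
  t7 'x' -> {3}, take 3 (4->3 ok)
  t8 'y' -> {0,1,2,4,5}, take 4 (3->4 ok)
  t9 'x' -> {3}, take 3 (4->3 ok)
  t10 'y' -> {0,1,2,4,5}, take 1 (3->1 ok)
  t11 'y' -> {0,1,2,4,5}, take 4 (1->4 ok)
  t12 'y' -> {0,1,2,4,5}, take 1 (4->1 ok)
  t13 'x' -> {3}, take 3 (1->3 ok)
  t14 'y' -> {0,1,2,4,5}, take 4 (3->4 ok)
  t15 'x' -> {3}, take 3 (4->3 ok)
  t16 'y' -> {0,1,2,4,5}, take 2 (3->2 ok)
  t17 'y' -> {0,1,2,4,5}, take 0 (2->0 ok)
  t18 'y' -> {0,1,2,4,5}, take 4 (0->4 ok)
  t19 'y' -> {0,1,2,4,5}, take 1 (4->1 ok)
  t20 'y' -> {0,1,2,4,5}, take 2 (1->2 ok)
  t21 'y' -> {0,1,2,4,5}, take 0 (2->0 ok)
  t22 'y' -> {0,1,2,4,5}, take 0 (0->0 ok)
  t23 'y' -> {0,1,2,4,5}, take 2 (0->2 ok)
  t24 'y' -> {0,1,2,4,5}, take 0 (2->0 ok)

0,0,0,2,2,0,4,3,4,3,1,4,1,3,4,3,2,0,4,1,2,0,0,2,0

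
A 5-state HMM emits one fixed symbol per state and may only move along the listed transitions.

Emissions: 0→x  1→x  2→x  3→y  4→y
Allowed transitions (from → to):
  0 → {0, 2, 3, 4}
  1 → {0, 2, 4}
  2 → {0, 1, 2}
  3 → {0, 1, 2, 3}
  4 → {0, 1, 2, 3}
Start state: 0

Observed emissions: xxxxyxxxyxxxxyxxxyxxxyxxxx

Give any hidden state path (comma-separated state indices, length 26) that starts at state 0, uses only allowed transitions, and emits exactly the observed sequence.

0,0,2,0,4,2,2,0,3,1,2,2,0,3,2,2,0,4,0,2,1,4,0,2,2,0

  pos 0: x in {0,1,2}, choose 0; start
  pos 1: x in {0,1,2}, choose 0; 0->0 ok
  pos 2: x in {0,1,2}, choose 2; 0->2 ok
  pos 3: x in {0,1,2}, choose 0; 2->0 ok
  pos 4: y in {3,4}, choose 4; 0->4 ok
  pos 5: x in {0,1,2}, choose 2; 4->2 ok
  pos 6: x in {0,1,2}, choose 2; 2->2 ok
  pos 7: x in {0,1,2}, choose 0; 2->0 ok
  pos 8: y in {3,4}, choose 3; 0->3 ok
  pos 9: x in {0,1,2}, choose 1; 3->1 ok
  pos 10: x in {0,1,2}, choose 2; 1->2 ok
  pos 11: x in {0,1,2}, choose 2; 2->2 ok
  pos 12: x in {0,1,2}, choose 0; 2->0 ok
  pos 13: y in {3,4}, choose 3; 0->3 ok
  pos 14: x in {0,1,2}, choose 2; 3->2 ok
  pos 15: x in {0,1,2}, choose 2; 2->2 ok
  pos 16: x in {0,1,2}, choose 0; 2->0 ok
  pos 17: y in {3,4}, choose 4; 0->4 ok
  pos 18: x in {0,1,2}, choose 0; 4->0 ok
  pos 19: x in {0,1,2}, choose 2; 0->2 ok
  pos 20: x in {0,1,2}, choose 1; 2->1 ok
  pos 21: y in {3,4}, choose 4; 1->4 ok
  pos 22: x in {0,1,2}, choose 0; 4->0 ok
  pos 23: x in {0,1,2}, choose 2; 0->2 ok
  pos 24: x in {0,1,2}, choose 2; 2->2 ok
  pos 25: x in {0,1,2}, choose 0; 2->0 ok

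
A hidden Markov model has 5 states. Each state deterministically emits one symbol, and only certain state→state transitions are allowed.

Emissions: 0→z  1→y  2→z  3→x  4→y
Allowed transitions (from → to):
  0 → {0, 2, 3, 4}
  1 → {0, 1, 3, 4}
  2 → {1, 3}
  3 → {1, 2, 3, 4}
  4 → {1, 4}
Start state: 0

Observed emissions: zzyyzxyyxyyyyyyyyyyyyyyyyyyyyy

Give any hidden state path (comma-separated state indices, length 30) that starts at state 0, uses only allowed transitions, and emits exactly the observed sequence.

0,0,4,1,0,3,4,1,3,1,4,1,4,4,1,4,4,4,1,1,4,4,4,1,1,1,4,1,4,1

  [0] z  {0,2}  => 0  start
  [1] z  {0,2}  => 0  0->0 ok
  [2] y  {1,4}  => 4  0->4 ok
  [3] y  {1,4}  => 1  4->1 ok
  [4] z  {0,2}  => 0  1->0 ok
  [5] x  {3}  => 3  0->3 ok
  [6] y  {1,4}  => 4  3->4 ok
  [7] y  {1,4}  => 1  4->1 ok
  [8] x  {3}  => 3  1->3 ok
  [9] y  {1,4}  => 1  3->1 ok
  [10] y  {1,4}  => 4  1->4 ok
  [11] y  {1,4}  => 1  4->1 ok
  [12] y  {1,4}  => 4  1->4 ok
  [13] y  {1,4}  => 4  4->4 ok
  [14] y  {1,4}  => 1  4->1 ok
  [15] y  {1,4}  => 4  1->4 ok
  [16] y  {1,4}  => 4  4->4 ok
  [17] y  {1,4}  => 4  4->4 ok
  [18] y  {1,4}  => 1  4->1 ok
  [19] y  {1,4}  => 1  1->1 ok
  [20] y  {1,4}  => 4  1->4 ok
  [21] y  {1,4}  => 4  4->4 ok
  [22] y  {1,4}  => 4  4->4 ok
  [23] y  {1,4}  => 1  4->1 ok
  [24] y  {1,4}  => 1  1->1 ok
  [25] y  {1,4}  => 1  1->1 ok
  [26] y  {1,4}  => 4  1->4 ok
  [27] y  {1,4}  => 1  4->1 ok
  [28] y  {1,4}  => 4  1->4 ok
  [29] y  {1,4}  => 1  4->1 ok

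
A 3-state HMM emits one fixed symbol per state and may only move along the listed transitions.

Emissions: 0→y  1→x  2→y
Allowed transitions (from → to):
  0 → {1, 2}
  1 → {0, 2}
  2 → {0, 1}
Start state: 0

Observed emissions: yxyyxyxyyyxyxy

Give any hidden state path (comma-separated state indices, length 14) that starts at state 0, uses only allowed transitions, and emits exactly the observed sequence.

0,1,0,2,1,2,1,0,2,0,1,0,1,0

  [0] y  {0,2}  => 0  start
  [1] x  {1}  => 1  0->1 ok
  [2] y  {0,2}  => 0  1->0 ok
  [3] y  {0,2}  => 2  0->2 ok
  [4] x  {1}  => 1  2->1 ok
  [5] y  {0,2}  => 2  1->2 ok
  [6] x  {1}  => 1  2->1 ok
  [7] y  {0,2}  => 0  1->0 ok
  [8] y  {0,2}  => 2  0->2 ok
  [9] y  {0,2}  => 0  2->0 ok
  [10] x  {1}  => 1  0->1 ok
  [11] y  {0,2}  => 0  1->0 ok
  [12] x  {1}  => 1  0->1 ok
  [13] y  {0,2}  => 0  1->0 ok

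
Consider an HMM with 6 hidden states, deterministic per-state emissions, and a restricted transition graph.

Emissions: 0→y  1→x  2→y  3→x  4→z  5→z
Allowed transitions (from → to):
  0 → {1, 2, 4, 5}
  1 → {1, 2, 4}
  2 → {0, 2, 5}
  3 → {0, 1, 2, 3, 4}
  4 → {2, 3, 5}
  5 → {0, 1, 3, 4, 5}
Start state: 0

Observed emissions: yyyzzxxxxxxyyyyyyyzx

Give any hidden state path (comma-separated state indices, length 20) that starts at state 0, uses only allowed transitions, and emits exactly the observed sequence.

  0: obs=y cand={0,2} pick 0 [start]
  1: obs=y cand={0,2} pick 2 [0->2 ok]
  2: obs=y cand={0,2} pick 0 [2->0 ok]
  3: obs=z cand={4,5} pick 4 [0->4 ok]
  4: obs=z cand={4,5} pick 5 [4->5 ok]
  5: obs=x cand={1,3} pick 1 [5->1 ok]
  6: obs=x cand={1,3} pick 1 [1->1 ok]
  7: obs=x cand={1,3} pick 1 [1->1 ok]
  8: obs=x cand={1,3} pick 1 [1->1 ok]
  9: obs=x cand={1,3} pick 1 [1->1 ok]
  10: obs=x cand={1,3} pick 1 [1->1 ok]
  11: obs=y cand={0,2} pick 2 [1->2 ok]
  12: obs=y cand={0,2} pick 0 [2->0 ok]
  13: obs=y cand={0,2} pick 2 [0->2 ok]
  14: obs=y cand={0,2} pick 2 [2->2 ok]
  15: obs=y cand={0,2} pick 2 [2->2 ok]
  16: obs=y cand={0,2} pick 0 [2->0 ok]
  17: obs=y cand={0,2} pick 2 [0->2 ok]
  18: obs=z cand={4,5} pick 5 [2->5 ok]
  19: obs=x cand={1,3} pick 3 [5->3 ok]

0,2,0,4,5,1,1,1,1,1,1,2,0,2,2,2,0,2,5,3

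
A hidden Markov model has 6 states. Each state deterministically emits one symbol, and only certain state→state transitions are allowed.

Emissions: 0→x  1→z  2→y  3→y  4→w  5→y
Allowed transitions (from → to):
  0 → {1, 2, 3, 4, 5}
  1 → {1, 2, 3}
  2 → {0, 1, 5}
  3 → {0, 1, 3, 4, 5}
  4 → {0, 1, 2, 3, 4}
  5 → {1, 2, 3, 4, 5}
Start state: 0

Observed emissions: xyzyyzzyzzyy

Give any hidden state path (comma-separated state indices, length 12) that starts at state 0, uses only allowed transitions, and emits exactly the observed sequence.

0,3,1,3,3,1,1,3,1,1,2,5

  [0] x  {0}  => 0  start
  [1] y  {2,3,5}  => 3  0->3 ok
  [2] z  {1}  => 1  3->1 ok
  [3] y  {2,3,5}  => 3  1->3 ok
  [4] y  {2,3,5}  => 3  3->3 ok
  [5] z  {1}  => 1  3->1 ok
  [6] z  {1}  => 1  1->1 ok
  [7] y  {2,3,5}  => 3  1->3 ok
  [8] z  {1}  => 1  3->1 ok
  [9] z  {1}  => 1  1->1 ok
  [10] y  {2,3,5}  => 2  1->2 ok
  [11] y  {2,3,5}  => 5  2->5 ok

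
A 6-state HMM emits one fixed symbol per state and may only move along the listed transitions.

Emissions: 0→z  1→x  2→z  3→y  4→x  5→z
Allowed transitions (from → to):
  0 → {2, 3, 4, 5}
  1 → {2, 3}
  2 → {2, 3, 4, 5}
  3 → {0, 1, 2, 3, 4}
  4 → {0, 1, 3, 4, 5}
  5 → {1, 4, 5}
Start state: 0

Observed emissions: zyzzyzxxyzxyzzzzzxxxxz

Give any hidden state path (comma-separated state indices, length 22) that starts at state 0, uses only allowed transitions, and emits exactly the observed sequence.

  0: obs=z cand={0,2,5} pick 0 [start]
  1: obs=y cand={3} pick 3 [0->3 ok]
  2: obs=z cand={0,2,5} pick 2 [3->2 ok]
  3: obs=z cand={0,2,5} pick 2 [2->2 ok]
  4: obs=y cand={3} pick 3 [2->3 ok]
  5: obs=z cand={0,2,5} pick 2 [3->2 ok]
  6: obs=x cand={1,4} pick 4 [2->4 ok]
  7: obs=x cand={1,4} pick 4 [4->4 ok]
  8: obs=y cand={3} pick 3 [4->3 ok]
  9: obs=z cand={0,2,5} pick 2 [3->2 ok]
  10: obs=x cand={1,4} pick 4 [2->4 ok]
  11: obs=y cand={3} pick 3 [4->3 ok]
  12: obs=z cand={0,2,5} pick 2 [3->2 ok]
  13: obs=z cand={0,2,5} pick 2 [2->2 ok]
  14: obs=z cand={0,2,5} pick 2 [2->2 ok]
  15: obs=z cand={0,2,5} pick 2 [2->2 ok]
  16: obs=z cand={0,2,5} pick 2 [2->2 ok]
  17: obs=x cand={1,4} pick 4 [2->4 ok]
  18: obs=x cand={1,4} pick 4 [4->4 ok]
  19: obs=x cand={1,4} pick 4 [4->4 ok]
  20: obs=x cand={1,4} pick 4 [4->4 ok]
  21: obs=z cand={0,2,5} pick 5 [4->5 ok]

0,3,2,2,3,2,4,4,3,2,4,3,2,2,2,2,2,4,4,4,4,5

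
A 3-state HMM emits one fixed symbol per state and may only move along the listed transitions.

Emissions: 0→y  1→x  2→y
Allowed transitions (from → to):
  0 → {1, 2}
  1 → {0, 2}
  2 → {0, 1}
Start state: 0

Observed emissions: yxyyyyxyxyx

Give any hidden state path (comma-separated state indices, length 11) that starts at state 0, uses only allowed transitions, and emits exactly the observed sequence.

  [0] y  {0,2}  => 0  start
  [1] x  {1}  => 1  0->1 ok
  [2] y  {0,2}  => 2  1->2 ok
  [3] y  {0,2}  => 0  2->0 ok
  [4] y  {0,2}  => 2  0->2 ok
  [5] y  {0,2}  => 0  2->0 ok
  [6] x  {1}  => 1  0->1 ok
  [7] y  {0,2}  => 0  1->0 ok
  [8] x  {1}  => 1  0->1 ok
  [9] y  {0,2}  => 0  1->0 ok
  [10] x  {1}  => 1  0->1 ok

0,1,2,0,2,0,1,0,1,0,1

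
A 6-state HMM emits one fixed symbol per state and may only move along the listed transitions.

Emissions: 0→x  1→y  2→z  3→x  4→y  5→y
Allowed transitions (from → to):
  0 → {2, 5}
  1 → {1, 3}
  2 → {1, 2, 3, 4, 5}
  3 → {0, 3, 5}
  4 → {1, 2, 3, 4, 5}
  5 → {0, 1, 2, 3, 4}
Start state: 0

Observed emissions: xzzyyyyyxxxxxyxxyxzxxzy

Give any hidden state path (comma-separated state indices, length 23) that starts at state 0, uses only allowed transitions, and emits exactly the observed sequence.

  0: obs=x cand={0,3} pick 0 [start]
  1: obs=z cand={2} pick 2 [0->2 ok]
  2: obs=z cand={2} pick 2 [2->2 ok]
  3: obs=y cand={1,4,5} pick 4 [2->4 ok]
  4: obs=y cand={1,4,5} pick 4 [4->4 ok]
  5: obs=y cand={1,4,5} pick 1 [4->1 ok]
  6: obs=y cand={1,4,5} pick 1 [1->1 ok]
  7: obs=y cand={1,4,5} pick 1 [1->1 ok]
  8: obs=x cand={0,3} pick 3 [1->3 ok]
  9: obs=x cand={0,3} pick 3 [3->3 ok]
  10: obs=x cand={0,3} pick 3 [3->3 ok]
  11: obs=x cand={0,3} pick 3 [3->3 ok]
  12: obs=x cand={0,3} pick 0 [3->0 ok]
  13: obs=y cand={1,4,5} pick 5 [0->5 ok]
  14: obs=x cand={0,3} pick 3 [5->3 ok]
  15: obs=x cand={0,3} pick 3 [3->3 ok]
  16: obs=y cand={1,4,5} pick 5 [3->5 ok]
  17: obs=x cand={0,3} pick 0 [5->0 ok]
  18: obs=z cand={2} pick 2 [0->2 ok]
  19: obs=x cand={0,3} pick 3 [2->3 ok]
  20: obs=x cand={0,3} pick 0 [3->0 ok]
  21: obs=z cand={2} pick 2 [0->2 ok]
  22: obs=y cand={1,4,5} pick 5 [2->5 ok]

0,2,2,4,4,1,1,1,3,3,3,3,0,5,3,3,5,0,2,3,0,2,5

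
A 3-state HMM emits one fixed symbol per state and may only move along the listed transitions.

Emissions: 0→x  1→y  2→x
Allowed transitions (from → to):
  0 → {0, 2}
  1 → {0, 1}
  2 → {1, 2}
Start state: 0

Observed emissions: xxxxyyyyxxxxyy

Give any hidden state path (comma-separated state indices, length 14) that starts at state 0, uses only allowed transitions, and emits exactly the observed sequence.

  pos 0: x in {0,2}, choose 0; start
  pos 1: x in {0,2}, choose 0; 0->0 ok
  pos 2: x in {0,2}, choose 0; 0->0 ok
  pos 3: x in {0,2}, choose 2; 0->2 ok
  pos 4: y in {1}, choose 1; 2->1 ok
  pos 5: y in {1}, choose 1; 1->1 ok
  pos 6: y in {1}, choose 1; 1->1 ok
  pos 7: y in {1}, choose 1; 1->1 ok
  pos 8: x in {0,2}, choose 0; 1->0 ok
  pos 9: x in {0,2}, choose 0; 0->0 ok
  pos 10: x in {0,2}, choose 2; 0->2 ok
  pos 11: x in {0,2}, choose 2; 2->2 ok
  pos 12: y in {1}, choose 1; 2->1 ok
  pos 13: y in {1}, choose 1; 1->1 ok

0,0,0,2,1,1,1,1,0,0,2,2,1,1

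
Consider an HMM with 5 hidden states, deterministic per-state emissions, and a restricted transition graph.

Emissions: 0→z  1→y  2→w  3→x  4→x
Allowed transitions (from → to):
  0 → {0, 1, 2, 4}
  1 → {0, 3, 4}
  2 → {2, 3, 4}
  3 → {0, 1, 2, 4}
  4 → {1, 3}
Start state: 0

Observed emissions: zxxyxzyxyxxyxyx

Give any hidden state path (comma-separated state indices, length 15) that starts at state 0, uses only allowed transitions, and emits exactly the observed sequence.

0,4,3,1,3,0,1,4,1,3,4,1,4,1,3

  0: obs=z cand={0} pick 0 [start]
  1: obs=x cand={3,4} pick 4 [0->4 ok]
  2: obs=x cand={3,4} pick 3 [4->3 ok]
  3: obs=y cand={1} pick 1 [3->1 ok]
  4: obs=x cand={3,4} pick 3 [1->3 ok]
  5: obs=z cand={0} pick 0 [3->0 ok]
  6: obs=y cand={1} pick 1 [0->1 ok]
  7: obs=x cand={3,4} pick 4 [1->4 ok]
  8: obs=y cand={1} pick 1 [4->1 ok]
  9: obs=x cand={3,4} pick 3 [1->3 ok]
  10: obs=x cand={3,4} pick 4 [3->4 ok]
  11: obs=y cand={1} pick 1 [4->1 ok]
  12: obs=x cand={3,4} pick 4 [1->4 ok]
  13: obs=y cand={1} pick 1 [4->1 ok]
  14: obs=x cand={3,4} pick 3 [1->3 ok]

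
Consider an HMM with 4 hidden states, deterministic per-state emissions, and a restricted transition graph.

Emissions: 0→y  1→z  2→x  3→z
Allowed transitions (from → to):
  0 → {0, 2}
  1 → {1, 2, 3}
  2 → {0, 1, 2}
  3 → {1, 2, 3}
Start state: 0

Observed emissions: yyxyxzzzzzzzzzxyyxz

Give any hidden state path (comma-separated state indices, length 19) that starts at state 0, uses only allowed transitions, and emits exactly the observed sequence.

0,0,2,0,2,1,1,3,1,3,3,3,3,3,2,0,0,2,1

  [0] y  {0}  => 0  start
  [1] y  {0}  => 0  0->0 ok
  [2] x  {2}  => 2  0->2 ok
  [3] y  {0}  => 0  2->0 ok
  [4] x  {2}  => 2  0->2 ok
  [5] z  {1,3}  => 1  2->1 ok
  [6] z  {1,3}  => 1  1->1 ok
  [7] z  {1,3}  => 3  1->3 ok
  [8] z  {1,3}  => 1  3->1 ok
  [9] z  {1,3}  => 3  1->3 ok
  [10] z  {1,3}  => 3  3->3 ok
  [11] z  {1,3}  => 3  3->3 ok
  [12] z  {1,3}  => 3  3->3 ok
  [13] z  {1,3}  => 3  3->3 ok
  [14] x  {2}  => 2  3->2 ok
  [15] y  {0}  => 0  2->0 ok
  [16] y  {0}  => 0  0->0 ok
  [17] x  {2}  => 2  0->2 ok
  [18] z  {1,3}  => 1  2->1 ok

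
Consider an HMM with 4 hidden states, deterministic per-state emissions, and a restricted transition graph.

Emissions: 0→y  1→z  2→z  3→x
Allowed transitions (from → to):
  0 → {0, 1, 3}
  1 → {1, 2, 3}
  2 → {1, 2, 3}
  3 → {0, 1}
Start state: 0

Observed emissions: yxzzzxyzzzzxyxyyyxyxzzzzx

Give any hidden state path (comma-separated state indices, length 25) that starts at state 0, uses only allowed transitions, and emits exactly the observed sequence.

0,3,1,1,2,3,0,1,2,1,1,3,0,3,0,0,0,3,0,3,1,2,2,2,3

  t0 'y' -> {0}, take 0 (start)
  t1 'x' -> {3}, take 3 (0->3 ok)
  t2 'z' -> {1,2}, take 1 (3->1 ok)
  t3 'z' -> {1,2}, take 1 (1->1 ok)
  t4 'z' -> {1,2}, take 2 (1->2 ok)
  t5 'x' -> {3}, take 3 (2->3 ok)
  t6 'y' -> {0}, take 0 (3->0 ok)
  t7 'z' -> {1,2}, take 1 (0->1 ok)
  t8 'z' -> {1,2}, take 2 (1->2 ok)
  t9 'z' -> {1,2}, take 1 (2->1 ok)
  t10 'z' -> {1,2}, take 1 (1->1 ok)
  t11 'x' -> {3}, take 3 (1->3 ok)
  t12 'y' -> {0}, take 0 (3->0 ok)
  t13 'x' -> {3}, take 3 (0->3 ok)
  t14 'y' -> {0}, take 0 (3->0 ok)
  t15 'y' -> {0}, take 0 (0->0 ok)
  t16 'y' -> {0}, take 0 (0->0 ok)
  t17 'x' -> {3}, take 3 (0->3 ok)
  t18 'y' -> {0}, take 0 (3->0 ok)
  t19 'x' -> {3}, take 3 (0->3 ok)
  t20 'z' -> {1,2}, take 1 (3->1 ok)
  t21 'z' -> {1,2}, take 2 (1->2 ok)
  t22 'z' -> {1,2}, take 2 (2->2 ok)
  t23 'z' -> {1,2}, take 2 (2->2 ok)
  t24 'x' -> {3}, take 3 (2->3 ok)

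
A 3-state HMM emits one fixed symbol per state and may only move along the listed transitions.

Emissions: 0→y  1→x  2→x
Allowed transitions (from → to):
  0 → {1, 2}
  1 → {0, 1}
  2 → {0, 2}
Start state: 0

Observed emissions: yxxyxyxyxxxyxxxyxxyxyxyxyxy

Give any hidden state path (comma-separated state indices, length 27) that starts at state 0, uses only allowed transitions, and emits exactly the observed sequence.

0,2,2,0,2,0,1,0,1,1,1,0,2,2,2,0,1,1,0,1,0,2,0,1,0,2,0

  t0 'y' -> {0}, take 0 (start)
  t1 'x' -> {1,2}, take 2 (0->2 ok)
  t2 'x' -> {1,2}, take 2 (2->2 ok)
  t3 'y' -> {0}, take 0 (2->0 ok)
  t4 'x' -> {1,2}, take 2 (0->2 ok)
  t5 'y' -> {0}, take 0 (2->0 ok)
  t6 'x' -> {1,2}, take 1 (0->1 ok)
  t7 'y' -> {0}, take 0 (1->0 ok)
  t8 'x' -> {1,2}, take 1 (0->1 ok)
  t9 'x' -> {1,2}, take 1 (1->1 ok)
  t10 'x' -> {1,2}, take 1 (1->1 ok)
  t11 'y' -> {0}, take 0 (1->0 ok)
  t12 'x' -> {1,2}, take 2 (0->2 ok)
  t13 'x' -> {1,2}, take 2 (2->2 ok)
  t14 'x' -> {1,2}, take 2 (2->2 ok)
  t15 'y' -> {0}, take 0 (2->0 ok)
  t16 'x' -> {1,2}, take 1 (0->1 ok)
  t17 'x' -> {1,2}, take 1 (1->1 ok)
  t18 'y' -> {0}, take 0 (1->0 ok)
  t19 'x' -> {1,2}, take 1 (0->1 ok)
  t20 'y' -> {0}, take 0 (1->0 ok)
  t21 'x' -> {1,2}, take 2 (0->2 ok)
  t22 'y' -> {0}, take 0 (2->0 ok)
  t23 'x' -> {1,2}, take 1 (0->1 ok)
  t24 'y' -> {0}, take 0 (1->0 ok)
  t25 'x' -> {1,2}, take 2 (0->2 ok)
  t26 'y' -> {0}, take 0 (2->0 ok)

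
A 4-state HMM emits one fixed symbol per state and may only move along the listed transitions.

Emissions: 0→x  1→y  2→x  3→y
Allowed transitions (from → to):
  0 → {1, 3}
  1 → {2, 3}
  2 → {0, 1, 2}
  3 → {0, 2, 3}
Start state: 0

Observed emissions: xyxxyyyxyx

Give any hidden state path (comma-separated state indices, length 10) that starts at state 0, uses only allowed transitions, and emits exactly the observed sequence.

  t0 'x' -> {0,2}, take 0 (start)
  t1 'y' -> {1,3}, take 1 (0->1 ok)
  t2 'x' -> {0,2}, take 2 (1->2 ok)
  t3 'x' -> {0,2}, take 2 (2->2 ok)
  t4 'y' -> {1,3}, take 1 (2->1 ok)
  t5 'y' -> {1,3}, take 3 (1->3 ok)
  t6 'y' -> {1,3}, take 3 (3->3 ok)
  t7 'x' -> {0,2}, take 0 (3->0 ok)
  t8 'y' -> {1,3}, take 1 (0->1 ok)
  t9 'x' -> {0,2}, take 2 (1->2 ok)

0,1,2,2,1,3,3,0,1,2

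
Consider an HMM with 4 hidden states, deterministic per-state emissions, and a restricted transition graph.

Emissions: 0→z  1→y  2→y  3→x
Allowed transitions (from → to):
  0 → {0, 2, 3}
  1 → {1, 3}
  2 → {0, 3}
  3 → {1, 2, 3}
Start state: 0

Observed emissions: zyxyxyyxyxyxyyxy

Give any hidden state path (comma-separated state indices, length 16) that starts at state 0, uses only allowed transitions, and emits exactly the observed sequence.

0,2,3,1,3,1,1,3,2,3,2,3,1,1,3,1

  pos 0: z in {0}, choose 0; start
  pos 1: y in {1,2}, choose 2; 0->2 ok
  pos 2: x in {3}, choose 3; 2->3 ok
  pos 3: y in {1,2}, choose 1; 3->1 ok
  pos 4: x in {3}, choose 3; 1->3 ok
  pos 5: y in {1,2}, choose 1; 3->1 ok
  pos 6: y in {1,2}, choose 1; 1->1 ok
  pos 7: x in {3}, choose 3; 1->3 ok
  pos 8: y in {1,2}, choose 2; 3->2 ok
  pos 9: x in {3}, choose 3; 2->3 ok
  pos 10: y in {1,2}, choose 2; 3->2 ok
  pos 11: x in {3}, choose 3; 2->3 ok
  pos 12: y in {1,2}, choose 1; 3->1 ok
  pos 13: y in {1,2}, choose 1; 1->1 ok
  pos 14: x in {3}, choose 3; 1->3 ok
  pos 15: y in {1,2}, choose 1; 3->1 ok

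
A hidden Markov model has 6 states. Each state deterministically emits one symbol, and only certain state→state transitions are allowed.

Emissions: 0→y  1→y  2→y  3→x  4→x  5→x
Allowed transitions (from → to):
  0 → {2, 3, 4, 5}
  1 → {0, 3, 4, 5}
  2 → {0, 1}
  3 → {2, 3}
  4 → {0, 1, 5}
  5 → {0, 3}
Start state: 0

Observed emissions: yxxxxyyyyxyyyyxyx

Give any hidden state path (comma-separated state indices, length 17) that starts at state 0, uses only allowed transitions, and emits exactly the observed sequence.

  t0 'y' -> {0,1,2}, take 0 (start)
  t1 'x' -> {3,4,5}, take 4 (0->4 ok)
  t2 'x' -> {3,4,5}, take 5 (4->5 ok)
  t3 'x' -> {3,4,5}, take 3 (5->3 ok)
  t4 'x' -> {3,4,5}, take 3 (3->3 ok)
  t5 'y' -> {0,1,2}, take 2 (3->2 ok)
  t6 'y' -> {0,1,2}, take 0 (2->0 ok)
  t7 'y' -> {0,1,2}, take 2 (0->2 ok)
  t8 'y' -> {0,1,2}, take 0 (2->0 ok)
  t9 'x' -> {3,4,5}, take 3 (0->3 ok)
  t10 'y' -> {0,1,2}, take 2 (3->2 ok)
  t11 'y' -> {0,1,2}, take 0 (2->0 ok)
  t12 'y' -> {0,1,2}, take 2 (0->2 ok)
  t13 'y' -> {0,1,2}, take 0 (2->0 ok)
  t14 'x' -> {3,4,5}, take 5 (0->5 ok)
  t15 'y' -> {0,1,2}, take 0 (5->0 ok)
  t16 'x' -> {3,4,5}, take 4 (0->4 ok)

0,4,5,3,3,2,0,2,0,3,2,0,2,0,5,0,4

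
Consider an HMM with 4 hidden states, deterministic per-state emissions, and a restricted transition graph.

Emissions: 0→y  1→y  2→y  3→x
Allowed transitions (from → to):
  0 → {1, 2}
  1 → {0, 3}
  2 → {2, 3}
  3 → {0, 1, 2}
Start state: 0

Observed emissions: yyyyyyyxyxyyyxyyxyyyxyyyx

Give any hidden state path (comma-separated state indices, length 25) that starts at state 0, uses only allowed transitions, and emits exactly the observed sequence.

  pos 0: y in {0,1,2}, choose 0; start
  pos 1: y in {0,1,2}, choose 1; 0->1 ok
  pos 2: y in {0,1,2}, choose 0; 1->0 ok
  pos 3: y in {0,1,2}, choose 1; 0->1 ok
  pos 4: y in {0,1,2}, choose 0; 1->0 ok
  pos 5: y in {0,1,2}, choose 2; 0->2 ok
  pos 6: y in {0,1,2}, choose 2; 2->2 ok
  pos 7: x in {3}, choose 3; 2->3 ok
  pos 8: y in {0,1,2}, choose 2; 3->2 ok
  pos 9: x in {3}, choose 3; 2->3 ok
  pos 10: y in {0,1,2}, choose 0; 3->0 ok
  pos 11: y in {0,1,2}, choose 2; 0->2 ok
  pos 12: y in {0,1,2}, choose 2; 2->2 ok
  pos 13: x in {3}, choose 3; 2->3 ok
  pos 14: y in {0,1,2}, choose 0; 3->0 ok
  pos 15: y in {0,1,2}, choose 2; 0->2 ok
  pos 16: x in {3}, choose 3; 2->3 ok
  pos 17: y in {0,1,2}, choose 2; 3->2 ok
  pos 18: y in {0,1,2}, choose 2; 2->2 ok
  pos 19: y in {0,1,2}, choose 2; 2->2 ok
  pos 20: x in {3}, choose 3; 2->3 ok
  pos 21: y in {0,1,2}, choose 1; 3->1 ok
  pos 22: y in {0,1,2}, choose 0; 1->0 ok
  pos 23: y in {0,1,2}, choose 1; 0->1 ok
  pos 24: x in {3}, choose 3; 1->3 ok

0,1,0,1,0,2,2,3,2,3,0,2,2,3,0,2,3,2,2,2,3,1,0,1,3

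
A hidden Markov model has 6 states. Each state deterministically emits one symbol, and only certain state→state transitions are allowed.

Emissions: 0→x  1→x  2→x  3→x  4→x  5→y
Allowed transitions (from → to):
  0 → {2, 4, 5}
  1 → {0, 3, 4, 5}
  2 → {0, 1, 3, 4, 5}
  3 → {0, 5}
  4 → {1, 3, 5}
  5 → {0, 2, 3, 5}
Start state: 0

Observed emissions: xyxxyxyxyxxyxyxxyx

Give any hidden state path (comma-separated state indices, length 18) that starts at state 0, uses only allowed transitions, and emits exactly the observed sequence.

0,5,2,3,5,2,5,3,5,2,3,5,0,5,3,0,5,0

  t0 'x' -> {0,1,2,3,4}, take 0 (start)
  t1 'y' -> {5}, take 5 (0->5 ok)
  t2 'x' -> {0,1,2,3,4}, take 2 (5->2 ok)
  t3 'x' -> {0,1,2,3,4}, take 3 (2->3 ok)
  t4 'y' -> {5}, take 5 (3->5 ok)
  t5 'x' -> {0,1,2,3,4}, take 2 (5->2 ok)
  t6 'y' -> {5}, take 5 (2->5 ok)
  t7 'x' -> {0,1,2,3,4}, take 3 (5->3 ok)
  t8 'y' -> {5}, take 5 (3->5 ok)
  t9 'x' -> {0,1,2,3,4}, take 2 (5->2 ok)
  t10 'x' -> {0,1,2,3,4}, take 3 (2->3 ok)
  t11 'y' -> {5}, take 5 (3->5 ok)
  t12 'x' -> {0,1,2,3,4}, take 0 (5->0 ok)
  t13 'y' -> {5}, take 5 (0->5 ok)
  t14 'x' -> {0,1,2,3,4}, take 3 (5->3 ok)
  t15 'x' -> {0,1,2,3,4}, take 0 (3->0 ok)
  t16 'y' -> {5}, take 5 (0->5 ok)
  t17 'x' -> {0,1,2,3,4}, take 0 (5->0 ok)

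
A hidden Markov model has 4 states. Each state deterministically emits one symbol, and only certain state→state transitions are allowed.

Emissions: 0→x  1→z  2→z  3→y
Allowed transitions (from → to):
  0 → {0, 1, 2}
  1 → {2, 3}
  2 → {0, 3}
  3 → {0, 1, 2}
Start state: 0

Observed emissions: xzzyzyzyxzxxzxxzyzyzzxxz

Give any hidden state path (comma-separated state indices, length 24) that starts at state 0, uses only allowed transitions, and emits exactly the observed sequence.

0,1,2,3,1,3,2,3,0,2,0,0,2,0,0,2,3,2,3,1,2,0,0,2

  t0 'x' -> {0}, take 0 (start)
  t1 'z' -> {1,2}, take 1 (0->1 ok)
  t2 'z' -> {1,2}, take 2 (1->2 ok)
  t3 'y' -> {3}, take 3 (2->3 ok)
  t4 'z' -> {1,2}, take 1 (3->1 ok)
  t5 'y' -> {3}, take 3 (1->3 ok)
  t6 'z' -> {1,2}, take 2 (3->2 ok)
  t7 'y' -> {3}, take 3 (2->3 ok)
  t8 'x' -> {0}, take 0 (3->0 ok)
  t9 'z' -> {1,2}, take 2 (0->2 ok)
  t10 'x' -> {0}, take 0 (2->0 ok)
  t11 'x' -> {0}, take 0 (0->0 ok)
  t12 'z' -> {1,2}, take 2 (0->2 ok)
  t13 'x' -> {0}, take 0 (2->0 ok)
  t14 'x' -> {0}, take 0 (0->0 ok)
  t15 'z' -> {1,2}, take 2 (0->2 ok)
  t16 'y' -> {3}, take 3 (2->3 ok)
  t17 'z' -> {1,2}, take 2 (3->2 ok)
  t18 'y' -> {3}, take 3 (2->3 ok)
  t19 'z' -> {1,2}, take 1 (3->1 ok)
  t20 'z' -> {1,2}, take 2 (1->2 ok)
  t21 'x' -> {0}, take 0 (2->0 ok)
  t22 'x' -> {0}, take 0 (0->0 ok)
  t23 'z' -> {1,2}, take 2 (0->2 ok)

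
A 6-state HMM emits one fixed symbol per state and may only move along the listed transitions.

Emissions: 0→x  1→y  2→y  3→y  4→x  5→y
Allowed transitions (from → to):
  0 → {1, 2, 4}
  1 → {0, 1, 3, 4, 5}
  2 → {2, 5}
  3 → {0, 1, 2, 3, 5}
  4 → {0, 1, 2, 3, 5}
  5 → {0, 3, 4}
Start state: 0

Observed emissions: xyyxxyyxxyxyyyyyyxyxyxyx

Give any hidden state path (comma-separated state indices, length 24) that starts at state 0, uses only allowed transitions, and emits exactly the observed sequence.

  [0] x  {0,4}  => 0  start
  [1] y  {1,2,3,5}  => 2  0->2 ok
  [2] y  {1,2,3,5}  => 5  2->5 ok
  [3] x  {0,4}  => 0  5->0 ok
  [4] x  {0,4}  => 4  0->4 ok
  [5] y  {1,2,3,5}  => 1  4->1 ok
  [6] y  {1,2,3,5}  => 1  1->1 ok
  [7] x  {0,4}  => 0  1->0 ok
  [8] x  {0,4}  => 4  0->4 ok
  [9] y  {1,2,3,5}  => 1  4->1 ok
  [10] x  {0,4}  => 0  1->0 ok
  [11] y  {1,2,3,5}  => 2  0->2 ok
  [12] y  {1,2,3,5}  => 2  2->2 ok
  [13] y  {1,2,3,5}  => 2  2->2 ok
  [14] y  {1,2,3,5}  => 5  2->5 ok
  [15] y  {1,2,3,5}  => 3  5->3 ok
  [16] y  {1,2,3,5}  => 1  3->1 ok
  [17] x  {0,4}  => 0  1->0 ok
  [18] y  {1,2,3,5}  => 1  0->1 ok
  [19] x  {0,4}  => 4  1->4 ok
  [20] y  {1,2,3,5}  => 1  4->1 ok
  [21] x  {0,4}  => 4  1->4 ok
  [22] y  {1,2,3,5}  => 5  4->5 ok
  [23] x  {0,4}  => 0  5->0 ok

0,2,5,0,4,1,1,0,4,1,0,2,2,2,5,3,1,0,1,4,1,4,5,0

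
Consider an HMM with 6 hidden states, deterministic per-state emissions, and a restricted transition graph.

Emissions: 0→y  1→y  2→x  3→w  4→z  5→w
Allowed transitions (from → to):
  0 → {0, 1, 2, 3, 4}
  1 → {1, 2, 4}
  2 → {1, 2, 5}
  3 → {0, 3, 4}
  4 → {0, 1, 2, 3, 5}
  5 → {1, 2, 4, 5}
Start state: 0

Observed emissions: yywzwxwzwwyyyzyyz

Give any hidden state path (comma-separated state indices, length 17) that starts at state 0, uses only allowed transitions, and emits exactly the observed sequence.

  pos 0: y in {0,1}, choose 0; start
  pos 1: y in {0,1}, choose 0; 0->0 ok
  pos 2: w in {3,5}, choose 3; 0->3 ok
  pos 3: z in {4}, choose 4; 3->4 ok
  pos 4: w in {3,5}, choose 5; 4->5 ok
  pos 5: x in {2}, choose 2; 5->2 ok
  pos 6: w in {3,5}, choose 5; 2->5 ok
  pos 7: z in {4}, choose 4; 5->4 ok
  pos 8: w in {3,5}, choose 3; 4->3 ok
  pos 9: w in {3,5}, choose 3; 3->3 ok
  pos 10: y in {0,1}, choose 0; 3->0 ok
  pos 11: y in {0,1}, choose 0; 0->0 ok
  pos 12: y in {0,1}, choose 1; 0->1 ok
  pos 13: z in {4}, choose 4; 1->4 ok
  pos 14: y in {0,1}, choose 1; 4->1 ok
  pos 15: y in {0,1}, choose 1; 1->1 ok
  pos 16: z in {4}, choose 4; 1->4 ok

0,0,3,4,5,2,5,4,3,3,0,0,1,4,1,1,4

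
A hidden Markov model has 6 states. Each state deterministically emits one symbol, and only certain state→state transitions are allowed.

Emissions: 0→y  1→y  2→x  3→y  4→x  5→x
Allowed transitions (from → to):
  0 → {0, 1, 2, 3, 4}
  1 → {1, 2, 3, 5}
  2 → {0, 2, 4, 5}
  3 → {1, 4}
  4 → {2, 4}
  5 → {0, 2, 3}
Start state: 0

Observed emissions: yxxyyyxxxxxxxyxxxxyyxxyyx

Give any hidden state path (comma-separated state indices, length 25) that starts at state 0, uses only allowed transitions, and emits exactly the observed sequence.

0,2,2,0,3,1,2,2,2,4,4,2,2,0,2,4,2,5,0,3,4,2,0,0,4

  [0] y  {0,1,3}  => 0  start
  [1] x  {2,4,5}  => 2  0->2 ok
  [2] x  {2,4,5}  => 2  2->2 ok
  [3] y  {0,1,3}  => 0  2->0 ok
  [4] y  {0,1,3}  => 3  0->3 ok
  [5] y  {0,1,3}  => 1  3->1 ok
  [6] x  {2,4,5}  => 2  1->2 ok
  [7] x  {2,4,5}  => 2  2->2 ok
  [8] x  {2,4,5}  => 2  2->2 ok
  [9] x  {2,4,5}  => 4  2->4 ok
  [10] x  {2,4,5}  => 4  4->4 ok
  [11] x  {2,4,5}  => 2  4->2 ok
  [12] x  {2,4,5}  => 2  2->2 ok
  [13] y  {0,1,3}  => 0  2->0 ok
  [14] x  {2,4,5}  => 2  0->2 ok
  [15] x  {2,4,5}  => 4  2->4 ok
  [16] x  {2,4,5}  => 2  4->2 ok
  [17] x  {2,4,5}  => 5  2->5 ok
  [18] y  {0,1,3}  => 0  5->0 ok
  [19] y  {0,1,3}  => 3  0->3 ok
  [20] x  {2,4,5}  => 4  3->4 ok
  [21] x  {2,4,5}  => 2  4->2 ok
  [22] y  {0,1,3}  => 0  2->0 ok
  [23] y  {0,1,3}  => 0  0->0 ok
  [24] x  {2,4,5}  => 4  0->4 ok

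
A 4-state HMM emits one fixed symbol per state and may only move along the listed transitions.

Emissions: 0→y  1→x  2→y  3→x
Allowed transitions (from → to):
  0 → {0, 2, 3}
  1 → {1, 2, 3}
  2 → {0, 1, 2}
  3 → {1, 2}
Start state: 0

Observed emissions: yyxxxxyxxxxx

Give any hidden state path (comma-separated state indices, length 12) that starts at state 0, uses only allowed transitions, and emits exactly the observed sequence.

0,0,3,1,3,1,2,1,1,1,3,1

  0: obs=y cand={0,2} pick 0 [start]
  1: obs=y cand={0,2} pick 0 [0->0 ok]
  2: obs=x cand={1,3} pick 3 [0->3 ok]
  3: obs=x cand={1,3} pick 1 [3->1 ok]
  4: obs=x cand={1,3} pick 3 [1->3 ok]
  5: obs=x cand={1,3} pick 1 [3->1 ok]
  6: obs=y cand={0,2} pick 2 [1->2 ok]
  7: obs=x cand={1,3} pick 1 [2->1 ok]
  8: obs=x cand={1,3} pick 1 [1->1 ok]
  9: obs=x cand={1,3} pick 1 [1->1 ok]
  10: obs=x cand={1,3} pick 3 [1->3 ok]
  11: obs=x cand={1,3} pick 1 [3->1 ok]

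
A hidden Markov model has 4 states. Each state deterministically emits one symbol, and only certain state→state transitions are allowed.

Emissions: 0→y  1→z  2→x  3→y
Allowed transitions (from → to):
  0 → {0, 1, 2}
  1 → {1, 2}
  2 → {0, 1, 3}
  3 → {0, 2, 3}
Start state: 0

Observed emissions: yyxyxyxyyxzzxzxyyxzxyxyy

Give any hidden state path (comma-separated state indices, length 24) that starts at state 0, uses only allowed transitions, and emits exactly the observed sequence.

  [0] y  {0,3}  => 0  start
  [1] y  {0,3}  => 0  0->0 ok
  [2] x  {2}  => 2  0->2 ok
  [3] y  {0,3}  => 3  2->3 ok
  [4] x  {2}  => 2  3->2 ok
  [5] y  {0,3}  => 3  2->3 ok
  [6] x  {2}  => 2  3->2 ok
  [7] y  {0,3}  => 3  2->3 ok
  [8] y  {0,3}  => 3  3->3 ok
  [9] x  {2}  => 2  3->2 ok
  [10] z  {1}  => 1  2->1 ok
  [11] z  {1}  => 1  1->1 ok
  [12] x  {2}  => 2  1->2 ok
  [13] z  {1}  => 1  2->1 ok
  [14] x  {2}  => 2  1->2 ok
  [15] y  {0,3}  => 3  2->3 ok
  [16] y  {0,3}  => 0  3->0 ok
  [17] x  {2}  => 2  0->2 ok
  [18] z  {1}  => 1  2->1 ok
  [19] x  {2}  => 2  1->2 ok
  [20] y  {0,3}  => 3  2->3 ok
  [21] x  {2}  => 2  3->2 ok
  [22] y  {0,3}  => 0  2->0 ok
  [23] y  {0,3}  => 0  0->0 ok

0,0,2,3,2,3,2,3,3,2,1,1,2,1,2,3,0,2,1,2,3,2,0,0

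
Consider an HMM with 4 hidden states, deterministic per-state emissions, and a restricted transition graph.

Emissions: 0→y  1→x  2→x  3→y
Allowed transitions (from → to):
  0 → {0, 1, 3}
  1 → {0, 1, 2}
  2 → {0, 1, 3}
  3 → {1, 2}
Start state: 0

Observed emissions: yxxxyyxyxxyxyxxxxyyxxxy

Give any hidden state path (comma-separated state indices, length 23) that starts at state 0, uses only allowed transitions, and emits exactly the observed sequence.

  0: obs=y cand={0,3} pick 0 [start]
  1: obs=x cand={1,2} pick 1 [0->1 ok]
  2: obs=x cand={1,2} pick 1 [1->1 ok]
  3: obs=x cand={1,2} pick 1 [1->1 ok]
  4: obs=y cand={0,3} pick 0 [1->0 ok]
  5: obs=y cand={0,3} pick 3 [0->3 ok]
  6: obs=x cand={1,2} pick 2 [3->2 ok]
  7: obs=y cand={0,3} pick 3 [2->3 ok]
  8: obs=x cand={1,2} pick 1 [3->1 ok]
  9: obs=x cand={1,2} pick 2 [1->2 ok]
  10: obs=y cand={0,3} pick 3 [2->3 ok]
  11: obs=x cand={1,2} pick 2 [3->2 ok]
  12: obs=y cand={0,3} pick 3 [2->3 ok]
  13: obs=x cand={1,2} pick 1 [3->1 ok]
  14: obs=x cand={1,2} pick 2 [1->2 ok]
  15: obs=x cand={1,2} pick 1 [2->1 ok]
  16: obs=x cand={1,2} pick 1 [1->1 ok]
  17: obs=y cand={0,3} pick 0 [1->0 ok]
  18: obs=y cand={0,3} pick 0 [0->0 ok]
  19: obs=x cand={1,2} pick 1 [0->1 ok]
  20: obs=x cand={1,2} pick 2 [1->2 ok]
  21: obs=x cand={1,2} pick 1 [2->1 ok]
  22: obs=y cand={0,3} pick 0 [1->0 ok]

0,1,1,1,0,3,2,3,1,2,3,2,3,1,2,1,1,0,0,1,2,1,0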